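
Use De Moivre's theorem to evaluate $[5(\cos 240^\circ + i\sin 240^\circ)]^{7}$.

By De Moivre: z^n = r^n(cos(nθ) + i sin(nθ))
= 5^7(cos(7*240°) + i sin(7*240°))
= 78125(cos 240° + i sin 240°)
= -78125/2 - (78125*sqrt(3)/2)i


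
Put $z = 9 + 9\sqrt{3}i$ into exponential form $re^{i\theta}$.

r = |z| = sqrt((9)^2 + (9*sqrt(3))^2) = sqrt(81 + 243) = sqrt(324) = 18
θ = arctan(b/a) = arctan(15.5885/9) (quadrant-adjusted) = 60° = π/3
z = 18e^(i*π/3)


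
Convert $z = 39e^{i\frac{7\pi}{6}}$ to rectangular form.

a = r cos θ = 39 * -sqrt(3)/2 = -39*sqrt(3)/2
b = r sin θ = 39 * -1/2 = -39/2
z = -39*sqrt(3)/2 - (39/2)i


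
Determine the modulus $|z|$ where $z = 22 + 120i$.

|z| = sqrt(a^2 + b^2) = sqrt(22^2 + 120^2) = sqrt(14884) = 122


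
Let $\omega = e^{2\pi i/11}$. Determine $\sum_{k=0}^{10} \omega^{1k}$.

Let ζ = ω^1 = e^(2πi·1/11). Since 11 ∤ 1, ζ ≠ 1.
Sum = Σ_{k=0}^{10} ζ^k = (ζ^11 - 1)/(ζ - 1) = (ω^{1·11} - 1)/(ζ - 1) = (1 - 1)/(ζ - 1) = 0


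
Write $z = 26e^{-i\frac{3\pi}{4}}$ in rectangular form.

a = r cos θ = 26 * -sqrt(2)/2 = -13*sqrt(2)
b = r sin θ = 26 * -sqrt(2)/2 = -13*sqrt(2)
z = -13*sqrt(2) - 13*sqrt(2)i


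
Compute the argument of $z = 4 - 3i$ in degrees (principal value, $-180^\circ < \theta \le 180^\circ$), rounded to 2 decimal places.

θ = arctan(b/a) = arctan(-3/4) (quadrant-adjusted) = -36.87°


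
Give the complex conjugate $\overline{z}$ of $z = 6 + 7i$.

If z = a + bi, then conjugate(z) = a - bi
conjugate(6 + 7i) = 6 - 7i


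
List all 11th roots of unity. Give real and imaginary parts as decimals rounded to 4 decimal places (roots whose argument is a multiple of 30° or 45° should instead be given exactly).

ω_k = e^(2πik/11) = cos(2πk/11) + i sin(2πk/11) for k = 0, 1, ..., 10
Roots: 1, 0.8413 + 0.5406i, 0.4154 + 0.9096i, -0.1423 + 0.9898i, -0.6549 + 0.7557i, -0.9595 + 0.2817i, -0.9595 - 0.2817i, -0.6549 - 0.7557i, -0.1423 - 0.9898i, 0.4154 - 0.9096i, 0.8413 - 0.5406i


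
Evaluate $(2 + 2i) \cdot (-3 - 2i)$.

(a1*a2 - b1*b2) + (a1*b2 + b1*a2)i
= (-6 - (-4)) + (-4 + (-6))i
= -2 - 10i


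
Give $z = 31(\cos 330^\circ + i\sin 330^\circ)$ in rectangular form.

a = r cos θ = 31 * sqrt(3)/2 = 31*sqrt(3)/2
b = r sin θ = 31 * -1/2 = -31/2
z = 31*sqrt(3)/2 - (31/2)i


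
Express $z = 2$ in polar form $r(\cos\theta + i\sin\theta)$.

r = |z| = sqrt(a^2 + b^2) = sqrt((2)^2 + (0)^2) = sqrt(4 + 0) = sqrt(4) = 2
b = 0 and a > 0, so z lies on the positive real axis: θ = 0°
z = 2(cos 0° + i sin 0°)


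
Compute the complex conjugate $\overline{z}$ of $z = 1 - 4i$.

If z = a + bi, then conjugate(z) = a - bi
conjugate(1 - 4i) = 1 + 4i


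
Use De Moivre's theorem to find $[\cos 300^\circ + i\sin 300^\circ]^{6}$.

By De Moivre: z^n = r^n(cos(nθ) + i sin(nθ))
= 1^6(cos(6*300°) + i sin(6*300°))
= 1(cos 0° + i sin 0°)
= 1


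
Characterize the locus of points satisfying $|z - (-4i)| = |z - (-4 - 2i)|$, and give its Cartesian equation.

|z - z1| = |z - z2| means z is equidistant from z1 and z2,
i.e. the perpendicular bisector of the segment from (0, -4) to (-4, -2) (midpoint (-2, -3)).
With z = x + yi, square both sides:
(x - 0)^2 + (y - (-4))^2 = (x - (-4))^2 + (y - (-2))^2
The x^2 and y^2 terms cancel: -8x + 4y = 20 - 16 = 4
Simplify: 2x - y = -1
Locus: Perpendicular bisector of the segment from (0, -4) to (-4, -2): the line 2x - y = -1


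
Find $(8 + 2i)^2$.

(a + bi)^2 = a^2 - b^2 + 2abi
= 8^2 - 2^2 + 2*8*2i
= 60 + 32i


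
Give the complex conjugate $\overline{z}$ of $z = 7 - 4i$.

If z = a + bi, then conjugate(z) = a - bi
conjugate(7 - 4i) = 7 + 4i


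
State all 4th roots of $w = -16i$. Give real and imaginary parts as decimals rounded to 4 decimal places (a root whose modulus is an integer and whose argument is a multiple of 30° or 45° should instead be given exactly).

|w| = 16, arg(w) = 270°
Root modulus = 16^(1/4) = 2
Root arguments: θ_k = (270° + 360°k)/4 for k = 0, 1, ..., 3
Compute each root as (root modulus)(cos θ_k + i sin θ_k) using full-precision intermediates, then round to 4 decimal places.
Roots: 0.7654 + 1.8478i, -1.8478 + 0.7654i, -0.7654 - 1.8478i, 1.8478 - 0.7654i


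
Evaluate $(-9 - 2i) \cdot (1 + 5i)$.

(a1*a2 - b1*b2) + (a1*b2 + b1*a2)i
= (-9 - (-10)) + (-45 + (-2))i
= 1 - 47i


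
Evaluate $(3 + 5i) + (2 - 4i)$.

(3 + 2) + (5 + (-4))i = 5 + i


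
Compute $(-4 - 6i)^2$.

(a + bi)^2 = a^2 - b^2 + 2abi
= (-4)^2 - (-6)^2 + 2*(-4)*(-6)i
= -20 + 48i


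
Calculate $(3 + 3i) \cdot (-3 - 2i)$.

(a1*a2 - b1*b2) + (a1*b2 + b1*a2)i
= (-9 - (-6)) + (-6 + (-9))i
= -3 - 15i


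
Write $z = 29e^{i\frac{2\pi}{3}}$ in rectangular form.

a = r cos θ = 29 * -1/2 = -29/2
b = r sin θ = 29 * sqrt(3)/2 = 29*sqrt(3)/2
z = -29/2 + (29*sqrt(3)/2)i


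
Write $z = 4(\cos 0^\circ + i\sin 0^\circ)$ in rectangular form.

a = r cos θ = 4 * 1 = 4
b = r sin θ = 4 * 0 = 0
z = 4


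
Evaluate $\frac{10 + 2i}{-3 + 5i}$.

Multiply numerator and denominator by conjugate (-3 - 5i):
= (10 + 2i)(-3 - 5i) / ((-3)^2 + 5^2)
= (-20 - 56i) / 34
Divide through by 2: (-10 - 28i) / 17
= -10/17 - (28/17)i


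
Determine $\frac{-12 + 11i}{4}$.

Divisor is real, so divide each part by 4:
= -3 + (11/4)i


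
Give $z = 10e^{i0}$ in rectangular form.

a = r cos θ = 10 * 1 = 10
b = r sin θ = 10 * 0 = 0
z = 10


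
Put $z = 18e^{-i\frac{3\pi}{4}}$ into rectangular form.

a = r cos θ = 18 * -sqrt(2)/2 = -9*sqrt(2)
b = r sin θ = 18 * -sqrt(2)/2 = -9*sqrt(2)
z = -9*sqrt(2) - 9*sqrt(2)i


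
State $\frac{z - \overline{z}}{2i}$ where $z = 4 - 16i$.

z - conjugate(z) = 2bi
(z - conjugate(z))/(2i) = 2bi/(2i) = b = -16


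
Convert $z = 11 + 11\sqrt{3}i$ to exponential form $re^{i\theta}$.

r = |z| = sqrt((11)^2 + (11*sqrt(3))^2) = sqrt(121 + 363) = sqrt(484) = 22
θ = arctan(b/a) = arctan(19.0526/11) (quadrant-adjusted) = 60° = π/3
z = 22e^(i*π/3)


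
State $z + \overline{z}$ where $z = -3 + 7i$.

z + conjugate(z) = (a + bi) + (a - bi) = 2a
= 2 * (-3) = -6


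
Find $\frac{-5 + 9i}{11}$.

Divisor is real, so divide each part by 11:
= -5/11 + (9/11)i


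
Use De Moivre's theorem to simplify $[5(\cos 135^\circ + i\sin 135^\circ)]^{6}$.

By De Moivre: z^n = r^n(cos(nθ) + i sin(nθ))
= 5^6(cos(6*135°) + i sin(6*135°))
= 15625(cos 90° + i sin 90°)
= 15625i


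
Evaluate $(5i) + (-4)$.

(0 + (-4)) + (5 + 0)i = -4 + 5i


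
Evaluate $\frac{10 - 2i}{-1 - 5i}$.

Multiply numerator and denominator by conjugate (-1 + 5i):
= (10 - 2i)(-1 + 5i) / ((-1)^2 + (-5)^2)
= (52i) / 26
= 2i


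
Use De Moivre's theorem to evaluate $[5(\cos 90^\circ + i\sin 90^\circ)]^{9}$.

By De Moivre: z^n = r^n(cos(nθ) + i sin(nθ))
= 5^9(cos(9*90°) + i sin(9*90°))
= 1953125(cos 90° + i sin 90°)
= 1953125i


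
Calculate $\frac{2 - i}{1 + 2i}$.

Multiply numerator and denominator by conjugate (1 - 2i):
= (2 - i)(1 - 2i) / (1^2 + 2^2)
= (-5i) / 5
= -i


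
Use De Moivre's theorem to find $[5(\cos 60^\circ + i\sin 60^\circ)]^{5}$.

By De Moivre: z^n = r^n(cos(nθ) + i sin(nθ))
= 5^5(cos(5*60°) + i sin(5*60°))
= 3125(cos 300° + i sin 300°)
= 3125/2 - (3125*sqrt(3)/2)i


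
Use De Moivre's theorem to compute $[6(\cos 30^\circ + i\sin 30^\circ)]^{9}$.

By De Moivre: z^n = r^n(cos(nθ) + i sin(nθ))
= 6^9(cos(9*30°) + i sin(9*30°))
= 10077696(cos 270° + i sin 270°)
= -10077696i


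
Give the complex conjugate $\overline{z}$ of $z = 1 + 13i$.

If z = a + bi, then conjugate(z) = a - bi
conjugate(1 + 13i) = 1 - 13i


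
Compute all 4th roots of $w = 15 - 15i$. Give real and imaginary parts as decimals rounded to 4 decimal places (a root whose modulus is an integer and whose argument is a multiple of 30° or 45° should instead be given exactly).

|w| = sqrt(450) ≈ 21.213203, arg(w) = 315°
Root modulus = sqrt(450)^(1/4) ≈ 2.146108
Root arguments: θ_k = (315° + 360°k)/4 for k = 0, 1, ..., 3
Compute each root as (root modulus)(cos θ_k + i sin θ_k) using full-precision intermediates, then round to 4 decimal places.
Roots: 0.4187 + 2.1049i, -2.1049 + 0.4187i, -0.4187 - 2.1049i, 2.1049 - 0.4187i


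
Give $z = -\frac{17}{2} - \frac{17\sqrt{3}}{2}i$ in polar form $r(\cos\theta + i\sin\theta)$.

r = |z| = sqrt(a^2 + b^2) = sqrt((-17/2)^2 + (-17*sqrt(3)/2)^2) = sqrt(289/4 + 867/4) = sqrt(289) = 17
θ = arctan(b/a) = arctan(-14.7224/-8.5) (quadrant-adjusted) = 240°
z = 17(cos 240° + i sin 240°)


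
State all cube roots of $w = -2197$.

|w| = 2197, arg(w) = 180°
Root modulus = 2197^(1/3) = 13
Root arguments: θ_k = (180° + 360°k)/3 for k = 0, 1, ..., 2
Roots: 13/2 + (13*sqrt(3)/2)i, -13, 13/2 - (13*sqrt(3)/2)i


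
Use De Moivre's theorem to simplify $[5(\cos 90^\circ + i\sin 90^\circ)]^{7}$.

By De Moivre: z^n = r^n(cos(nθ) + i sin(nθ))
= 5^7(cos(7*90°) + i sin(7*90°))
= 78125(cos 270° + i sin 270°)
= -78125i


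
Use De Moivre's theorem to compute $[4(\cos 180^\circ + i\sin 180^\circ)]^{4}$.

By De Moivre: z^n = r^n(cos(nθ) + i sin(nθ))
= 4^4(cos(4*180°) + i sin(4*180°))
= 256(cos 0° + i sin 0°)
= 256


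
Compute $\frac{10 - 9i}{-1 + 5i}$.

Multiply numerator and denominator by conjugate (-1 - 5i):
= (10 - 9i)(-1 - 5i) / ((-1)^2 + 5^2)
= (-55 - 41i) / 26
= -55/26 - (41/26)i


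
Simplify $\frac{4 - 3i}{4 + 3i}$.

Multiply numerator and denominator by conjugate (4 - 3i):
= (4 - 3i)(4 - 3i) / (4^2 + 3^2)
= (7 - 24i) / 25
= 7/25 - (24/25)i


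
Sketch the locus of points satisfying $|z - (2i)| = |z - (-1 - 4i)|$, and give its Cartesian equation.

|z - z1| = |z - z2| means z is equidistant from z1 and z2,
i.e. the perpendicular bisector of the segment from (0, 2) to (-1, -4) (midpoint (-1/2, -1)).
With z = x + yi, square both sides:
(x - 0)^2 + (y - 2)^2 = (x - (-1))^2 + (y - (-4))^2
The x^2 and y^2 terms cancel: -2x + (-12)y = 17 - 4 = 13
Simplify: 2x + 12y = -13
Locus: Perpendicular bisector of the segment from (0, 2) to (-1, -4): the line 2x + 12y = -13


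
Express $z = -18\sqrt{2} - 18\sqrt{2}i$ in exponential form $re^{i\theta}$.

r = |z| = sqrt((-18*sqrt(2))^2 + (-18*sqrt(2))^2) = sqrt(648 + 648) = sqrt(1296) = 36
θ = arctan(b/a) = arctan(-25.4558/-25.4558) (quadrant-adjusted) = 225° = 5π/4
z = 36e^(i*5π/4)


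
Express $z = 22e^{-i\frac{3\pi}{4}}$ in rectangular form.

a = r cos θ = 22 * -sqrt(2)/2 = -11*sqrt(2)
b = r sin θ = 22 * -sqrt(2)/2 = -11*sqrt(2)
z = -11*sqrt(2) - 11*sqrt(2)i


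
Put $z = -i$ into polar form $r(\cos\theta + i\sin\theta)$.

r = |z| = sqrt(a^2 + b^2) = sqrt((0)^2 + (-1)^2) = sqrt(0 + 1) = sqrt(1) = 1
a = 0 and b < 0, so z lies on the negative imaginary axis: θ = 270°
z = 1(cos 270° + i sin 270°)


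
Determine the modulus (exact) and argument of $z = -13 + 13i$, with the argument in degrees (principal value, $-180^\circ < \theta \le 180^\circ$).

|z| = sqrt((-13)^2 + 13^2) = sqrt(338)
arg(z) = arctan(b/a) = arctan(13/-13) (quadrant-adjusted) = 135°


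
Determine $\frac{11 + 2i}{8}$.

Divisor is real, so divide each part by 8:
= 11/8 + (1/4)i


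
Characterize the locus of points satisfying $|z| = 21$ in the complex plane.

|z| = 21 means sqrt(x^2 + y^2) = 21
This is a circle of radius 21 centered at the origin


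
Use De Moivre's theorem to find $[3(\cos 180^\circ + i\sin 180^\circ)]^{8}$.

By De Moivre: z^n = r^n(cos(nθ) + i sin(nθ))
= 3^8(cos(8*180°) + i sin(8*180°))
= 6561(cos 0° + i sin 0°)
= 6561


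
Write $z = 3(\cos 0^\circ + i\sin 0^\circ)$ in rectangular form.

a = r cos θ = 3 * 1 = 3
b = r sin θ = 3 * 0 = 0
z = 3


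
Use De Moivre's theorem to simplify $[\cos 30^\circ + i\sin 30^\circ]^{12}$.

By De Moivre: z^n = r^n(cos(nθ) + i sin(nθ))
= 1^12(cos(12*30°) + i sin(12*30°))
= 1(cos 0° + i sin 0°)
= 1


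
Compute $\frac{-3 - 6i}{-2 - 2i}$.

Multiply numerator and denominator by conjugate (-2 + 2i):
= (-3 - 6i)(-2 + 2i) / ((-2)^2 + (-2)^2)
= (18 + 6i) / 8
Divide through by 2: (9 + 3i) / 4
= 9/4 + (3/4)i


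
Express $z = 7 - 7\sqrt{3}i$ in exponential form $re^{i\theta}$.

r = |z| = sqrt((7)^2 + (-7*sqrt(3))^2) = sqrt(49 + 147) = sqrt(196) = 14
θ = arctan(b/a) = arctan(-12.1244/7) (quadrant-adjusted) = -60° = -π/3
z = 14e^(-i*π/3)


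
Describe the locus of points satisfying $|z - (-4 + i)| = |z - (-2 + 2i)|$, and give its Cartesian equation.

|z - z1| = |z - z2| means z is equidistant from z1 and z2,
i.e. the perpendicular bisector of the segment from (-4, 1) to (-2, 2) (midpoint (-3, 3/2)).
With z = x + yi, square both sides:
(x - (-4))^2 + (y - 1)^2 = (x - (-2))^2 + (y - 2)^2
The x^2 and y^2 terms cancel: 4x + 2y = 8 - 17 = -9
Simplify: 4x + 2y = -9
Locus: Perpendicular bisector of the segment from (-4, 1) to (-2, 2): the line 4x + 2y = -9


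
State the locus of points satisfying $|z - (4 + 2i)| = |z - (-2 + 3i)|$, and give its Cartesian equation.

|z - z1| = |z - z2| means z is equidistant from z1 and z2,
i.e. the perpendicular bisector of the segment from (4, 2) to (-2, 3) (midpoint (1, 5/2)).
With z = x + yi, square both sides:
(x - 4)^2 + (y - 2)^2 = (x - (-2))^2 + (y - 3)^2
The x^2 and y^2 terms cancel: -12x + 2y = 13 - 20 = -7
Simplify: 12x - 2y = 7
Locus: Perpendicular bisector of the segment from (4, 2) to (-2, 3): the line 12x - 2y = 7


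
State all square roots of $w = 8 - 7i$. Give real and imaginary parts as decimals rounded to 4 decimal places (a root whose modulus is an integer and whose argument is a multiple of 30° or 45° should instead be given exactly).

|w| = sqrt(113) ≈ 10.630146, arg(w) ≈ 318.814075°
Root modulus = sqrt(113)^(1/2) ≈ 3.260390
Root arguments: θ_k = (arg(w) + 360°k)/2 for k = 0, 1, ..., 1
Compute each root as (root modulus)(cos θ_k + i sin θ_k) using full-precision intermediates, then round to 4 decimal places.
Roots: -3.0521 + 1.1468i, 3.0521 - 1.1468i


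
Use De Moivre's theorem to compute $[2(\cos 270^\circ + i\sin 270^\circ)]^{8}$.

By De Moivre: z^n = r^n(cos(nθ) + i sin(nθ))
= 2^8(cos(8*270°) + i sin(8*270°))
= 256(cos 0° + i sin 0°)
= 256


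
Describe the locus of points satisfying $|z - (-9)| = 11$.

|z - z0| = r describes a circle centered at z0 with radius r
Here z0 = -9 and r = 11
Locus: Circle centered at (-9, 0) with radius 11


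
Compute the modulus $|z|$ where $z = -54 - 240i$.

|z| = sqrt(a^2 + b^2) = sqrt((-54)^2 + (-240)^2) = sqrt(60516) = 246


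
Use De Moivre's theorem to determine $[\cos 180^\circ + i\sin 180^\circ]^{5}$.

By De Moivre: z^n = r^n(cos(nθ) + i sin(nθ))
= 1^5(cos(5*180°) + i sin(5*180°))
= 1(cos 180° + i sin 180°)
= -1


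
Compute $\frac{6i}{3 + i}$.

Multiply numerator and denominator by conjugate (3 - i):
= (6i)(3 - i) / (3^2 + 1^2)
= (6 + 18i) / 10
Divide through by 2: (3 + 9i) / 5
= 3/5 + (9/5)i


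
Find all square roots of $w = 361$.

|w| = 361, arg(w) = 0°
Root modulus = 361^(1/2) = 19
Root arguments: θ_k = (0° + 360°k)/2 for k = 0, 1, ..., 1
Roots: 19, -19


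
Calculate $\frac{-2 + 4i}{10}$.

Divisor is real, so divide each part by 10:
= -1/5 + (2/5)i


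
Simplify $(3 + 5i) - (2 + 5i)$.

(3 - 2) + (5 - 5)i = 1


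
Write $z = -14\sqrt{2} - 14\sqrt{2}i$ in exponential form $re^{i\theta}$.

r = |z| = sqrt((-14*sqrt(2))^2 + (-14*sqrt(2))^2) = sqrt(392 + 392) = sqrt(784) = 28
θ = arctan(b/a) = arctan(-19.799/-19.799) (quadrant-adjusted) = -135° = -3π/4
z = 28e^(-i*3π/4)


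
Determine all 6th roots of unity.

ω_k = e^(2πik/6) = cos(2πk/6) + i sin(2πk/6) for k = 0, 1, ..., 5
Roots: 1, 1/2 + (sqrt(3)/2)i, -1/2 + (sqrt(3)/2)i, -1, -1/2 - (sqrt(3)/2)i, 1/2 - (sqrt(3)/2)i


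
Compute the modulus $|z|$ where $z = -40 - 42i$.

|z| = sqrt(a^2 + b^2) = sqrt((-40)^2 + (-42)^2) = sqrt(3364) = 58


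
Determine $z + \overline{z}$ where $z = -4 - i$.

z + conjugate(z) = (a + bi) + (a - bi) = 2a
= 2 * (-4) = -8


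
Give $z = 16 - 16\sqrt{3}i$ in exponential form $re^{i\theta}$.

r = |z| = sqrt((16)^2 + (-16*sqrt(3))^2) = sqrt(256 + 768) = sqrt(1024) = 32
θ = arctan(b/a) = arctan(-27.7128/16) (quadrant-adjusted) = -60° = -π/3
z = 32e^(-i*π/3)


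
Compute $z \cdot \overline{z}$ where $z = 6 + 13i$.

z * conjugate(z) = |z|^2 = a^2 + b^2
= 6^2 + 13^2 = 205


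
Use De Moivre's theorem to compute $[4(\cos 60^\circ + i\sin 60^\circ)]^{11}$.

By De Moivre: z^n = r^n(cos(nθ) + i sin(nθ))
= 4^11(cos(11*60°) + i sin(11*60°))
= 4194304(cos 300° + i sin 300°)
= 2097152 - 2097152*sqrt(3)i


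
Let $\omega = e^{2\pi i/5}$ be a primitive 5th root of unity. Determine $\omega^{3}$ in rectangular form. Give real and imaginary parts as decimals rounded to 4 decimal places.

ω^3 = e^(2πi·3/5) = e^(i·6π/5)
= cos(6π/5) + i sin(6π/5)
= -0.8090 - 0.5878i


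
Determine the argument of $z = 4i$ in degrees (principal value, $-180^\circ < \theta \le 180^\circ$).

a = 0 and b > 0, so z lies on the positive imaginary axis: θ = 90°


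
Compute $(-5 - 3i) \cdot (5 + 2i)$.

(a1*a2 - b1*b2) + (a1*b2 + b1*a2)i
= (-25 - (-6)) + (-10 + (-15))i
= -19 - 25i


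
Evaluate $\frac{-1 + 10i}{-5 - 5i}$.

Multiply numerator and denominator by conjugate (-5 + 5i):
= (-1 + 10i)(-5 + 5i) / ((-5)^2 + (-5)^2)
= (-45 - 55i) / 50
Divide through by 5: (-9 - 11i) / 10
= -9/10 - (11/10)i


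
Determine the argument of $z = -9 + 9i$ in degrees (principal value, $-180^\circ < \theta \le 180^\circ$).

θ = arctan(b/a) = arctan(9/-9) (quadrant-adjusted) = 135°


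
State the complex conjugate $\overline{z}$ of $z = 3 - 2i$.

If z = a + bi, then conjugate(z) = a - bi
conjugate(3 - 2i) = 3 + 2i


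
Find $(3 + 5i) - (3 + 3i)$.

(3 - 3) + (5 - 3)i = 2i


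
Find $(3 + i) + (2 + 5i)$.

(3 + 2) + (1 + 5)i = 5 + 6i


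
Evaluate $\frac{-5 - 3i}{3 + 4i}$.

Multiply numerator and denominator by conjugate (3 - 4i):
= (-5 - 3i)(3 - 4i) / (3^2 + 4^2)
= (-27 + 11i) / 25
= -27/25 + (11/25)i


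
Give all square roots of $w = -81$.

|w| = 81, arg(w) = 180°
Root modulus = 81^(1/2) = 9
Root arguments: θ_k = (180° + 360°k)/2 for k = 0, 1, ..., 1
Roots: 9i, -9i


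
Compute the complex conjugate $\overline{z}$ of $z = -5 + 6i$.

If z = a + bi, then conjugate(z) = a - bi
conjugate(-5 + 6i) = -5 - 6i


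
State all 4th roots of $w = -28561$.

|w| = 28561, arg(w) = 180°
Root modulus = 28561^(1/4) = 13
Root arguments: θ_k = (180° + 360°k)/4 for k = 0, 1, ..., 3
Roots: 13*sqrt(2)/2 + (13*sqrt(2)/2)i, -13*sqrt(2)/2 + (13*sqrt(2)/2)i, -13*sqrt(2)/2 - (13*sqrt(2)/2)i, 13*sqrt(2)/2 - (13*sqrt(2)/2)i


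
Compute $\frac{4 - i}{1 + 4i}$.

Multiply numerator and denominator by conjugate (1 - 4i):
= (4 - i)(1 - 4i) / (1^2 + 4^2)
= (-17i) / 17
= -i


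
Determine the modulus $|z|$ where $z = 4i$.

|z| = sqrt(a^2 + b^2) = sqrt(0^2 + 4^2) = sqrt(16) = 4


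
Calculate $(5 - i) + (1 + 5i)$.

(5 + 1) + (-1 + 5)i = 6 + 4i


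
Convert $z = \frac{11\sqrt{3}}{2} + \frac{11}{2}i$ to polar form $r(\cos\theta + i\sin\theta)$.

r = |z| = sqrt(a^2 + b^2) = sqrt((11*sqrt(3)/2)^2 + (11/2)^2) = sqrt(363/4 + 121/4) = sqrt(121) = 11
θ = arctan(b/a) = arctan(5.5/9.5263) (quadrant-adjusted) = 30°
z = 11(cos 30° + i sin 30°)


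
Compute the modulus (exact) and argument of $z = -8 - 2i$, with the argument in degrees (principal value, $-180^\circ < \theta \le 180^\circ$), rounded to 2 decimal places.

|z| = sqrt((-8)^2 + (-2)^2) = sqrt(68)
arg(z) = arctan(b/a) = arctan(-2/-8) (quadrant-adjusted) = -165.96°


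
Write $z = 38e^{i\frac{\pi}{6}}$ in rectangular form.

a = r cos θ = 38 * sqrt(3)/2 = 19*sqrt(3)
b = r sin θ = 38 * 1/2 = 19
z = 19*sqrt(3) + 19i


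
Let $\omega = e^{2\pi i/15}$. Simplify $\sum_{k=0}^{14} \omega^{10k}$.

Let ζ = ω^10 = e^(2πi·10/15). Since 15 ∤ 10, ζ ≠ 1.
Sum = Σ_{k=0}^{14} ζ^k = (ζ^15 - 1)/(ζ - 1) = (ω^{10·15} - 1)/(ζ - 1) = (1 - 1)/(ζ - 1) = 0


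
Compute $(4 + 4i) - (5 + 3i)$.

(4 - 5) + (4 - 3)i = -1 + i


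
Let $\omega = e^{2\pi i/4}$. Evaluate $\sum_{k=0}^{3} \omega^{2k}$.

Let ζ = ω^2 = e^(2πi·2/4). Since 4 ∤ 2, ζ ≠ 1.
Sum = Σ_{k=0}^{3} ζ^k = (ζ^4 - 1)/(ζ - 1) = (ω^{2·4} - 1)/(ζ - 1) = (1 - 1)/(ζ - 1) = 0


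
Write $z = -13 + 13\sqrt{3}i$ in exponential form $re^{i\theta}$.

r = |z| = sqrt((-13)^2 + (13*sqrt(3))^2) = sqrt(169 + 507) = sqrt(676) = 26
θ = arctan(b/a) = arctan(22.5167/-13) (quadrant-adjusted) = 120° = 2π/3
z = 26e^(i*2π/3)


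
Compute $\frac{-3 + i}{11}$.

Divisor is real, so divide each part by 11:
= -3/11 + (1/11)i


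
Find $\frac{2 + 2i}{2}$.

Divisor is real, so divide each part by 2:
= 1 + i


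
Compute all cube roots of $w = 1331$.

|w| = 1331, arg(w) = 0°
Root modulus = 1331^(1/3) = 11
Root arguments: θ_k = (0° + 360°k)/3 for k = 0, 1, ..., 2
Roots: 11, -11/2 + (11*sqrt(3)/2)i, -11/2 - (11*sqrt(3)/2)i


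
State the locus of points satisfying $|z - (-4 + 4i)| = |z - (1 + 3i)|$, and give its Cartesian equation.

|z - z1| = |z - z2| means z is equidistant from z1 and z2,
i.e. the perpendicular bisector of the segment from (-4, 4) to (1, 3) (midpoint (-3/2, 7/2)).
With z = x + yi, square both sides:
(x - (-4))^2 + (y - 4)^2 = (x - 1)^2 + (y - 3)^2
The x^2 and y^2 terms cancel: 10x + (-2)y = 10 - 32 = -22
Simplify: 5x - y = -11
Locus: Perpendicular bisector of the segment from (-4, 4) to (1, 3): the line 5x - y = -11


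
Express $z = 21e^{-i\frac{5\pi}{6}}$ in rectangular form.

a = r cos θ = 21 * -sqrt(3)/2 = -21*sqrt(3)/2
b = r sin θ = 21 * -1/2 = -21/2
z = -21*sqrt(3)/2 - (21/2)i


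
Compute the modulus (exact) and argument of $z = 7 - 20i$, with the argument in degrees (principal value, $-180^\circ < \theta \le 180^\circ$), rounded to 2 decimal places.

|z| = sqrt(7^2 + (-20)^2) = sqrt(449)
arg(z) = arctan(b/a) = arctan(-20/7) (quadrant-adjusted) = -70.71°


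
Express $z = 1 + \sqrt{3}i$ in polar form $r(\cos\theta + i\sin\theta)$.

r = |z| = sqrt(a^2 + b^2) = sqrt((1)^2 + (sqrt(3))^2) = sqrt(1 + 3) = sqrt(4) = 2
θ = arctan(b/a) = arctan(1.7321/1) (quadrant-adjusted) = 60°
z = 2(cos 60° + i sin 60°)


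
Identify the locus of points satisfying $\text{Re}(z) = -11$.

Re(z) = x where z = x + yi; the equation x = -11 is satisfied by all points with that x-coordinate
Locus: Vertical line x = -11


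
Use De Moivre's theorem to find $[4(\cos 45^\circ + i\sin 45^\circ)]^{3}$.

By De Moivre: z^n = r^n(cos(nθ) + i sin(nθ))
= 4^3(cos(3*45°) + i sin(3*45°))
= 64(cos 135° + i sin 135°)
= -32*sqrt(2) + 32*sqrt(2)i


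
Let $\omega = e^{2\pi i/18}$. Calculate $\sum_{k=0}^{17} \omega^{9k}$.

Let ζ = ω^9 = e^(2πi·9/18). Since 18 ∤ 9, ζ ≠ 1.
Sum = Σ_{k=0}^{17} ζ^k = (ζ^18 - 1)/(ζ - 1) = (ω^{9·18} - 1)/(ζ - 1) = (1 - 1)/(ζ - 1) = 0


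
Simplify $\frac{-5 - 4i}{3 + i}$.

Multiply numerator and denominator by conjugate (3 - i):
= (-5 - 4i)(3 - i) / (3^2 + 1^2)
= (-19 - 7i) / 10
= -19/10 - (7/10)i


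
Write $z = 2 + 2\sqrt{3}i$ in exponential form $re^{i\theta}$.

r = |z| = sqrt((2)^2 + (2*sqrt(3))^2) = sqrt(4 + 12) = sqrt(16) = 4
θ = arctan(b/a) = arctan(3.4641/2) (quadrant-adjusted) = 60° = π/3
z = 4e^(i*π/3)


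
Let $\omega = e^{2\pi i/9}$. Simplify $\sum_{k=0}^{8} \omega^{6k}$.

Let ζ = ω^6 = e^(2πi·6/9). Since 9 ∤ 6, ζ ≠ 1.
Sum = Σ_{k=0}^{8} ζ^k = (ζ^9 - 1)/(ζ - 1) = (ω^{6·9} - 1)/(ζ - 1) = (1 - 1)/(ζ - 1) = 0


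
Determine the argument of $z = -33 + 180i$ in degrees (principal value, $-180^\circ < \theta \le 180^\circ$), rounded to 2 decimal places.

θ = arctan(b/a) = arctan(180/-33) (quadrant-adjusted) = 100.39°


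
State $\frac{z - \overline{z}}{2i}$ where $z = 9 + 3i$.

z - conjugate(z) = 2bi
(z - conjugate(z))/(2i) = 2bi/(2i) = b = 3


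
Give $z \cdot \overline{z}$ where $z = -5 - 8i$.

z * conjugate(z) = |z|^2 = a^2 + b^2
= (-5)^2 + (-8)^2 = 89


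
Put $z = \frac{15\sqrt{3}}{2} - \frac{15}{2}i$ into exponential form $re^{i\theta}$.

r = |z| = sqrt((15*sqrt(3)/2)^2 + (-15/2)^2) = sqrt(675/4 + 225/4) = sqrt(225) = 15
θ = arctan(b/a) = arctan(-7.5/12.9904) (quadrant-adjusted) = -30° = -π/6
z = 15e^(-i*π/6)


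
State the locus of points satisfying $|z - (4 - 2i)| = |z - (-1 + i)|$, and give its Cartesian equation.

|z - z1| = |z - z2| means z is equidistant from z1 and z2,
i.e. the perpendicular bisector of the segment from (4, -2) to (-1, 1) (midpoint (3/2, -1/2)).
With z = x + yi, square both sides:
(x - 4)^2 + (y - (-2))^2 = (x - (-1))^2 + (y - 1)^2
The x^2 and y^2 terms cancel: -10x + 6y = 2 - 20 = -18
Simplify: 5x - 3y = 9
Locus: Perpendicular bisector of the segment from (4, -2) to (-1, 1): the line 5x - 3y = 9


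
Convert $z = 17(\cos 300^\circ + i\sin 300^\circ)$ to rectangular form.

a = r cos θ = 17 * 1/2 = 17/2
b = r sin θ = 17 * -sqrt(3)/2 = -17*sqrt(3)/2
z = 17/2 - (17*sqrt(3)/2)i


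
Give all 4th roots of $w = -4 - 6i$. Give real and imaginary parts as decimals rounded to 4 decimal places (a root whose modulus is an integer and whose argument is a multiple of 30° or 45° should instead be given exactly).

|w| = sqrt(52) ≈ 7.211103, arg(w) ≈ 236.309932°
Root modulus = sqrt(52)^(1/4) ≈ 1.638704
Root arguments: θ_k = (arg(w) + 360°k)/4 for k = 0, 1, ..., 3
Compute each root as (root modulus)(cos θ_k + i sin θ_k) using full-precision intermediates, then round to 4 decimal places.
Roots: 0.8421 + 1.4058i, -1.4058 + 0.8421i, -0.8421 - 1.4058i, 1.4058 - 0.8421i


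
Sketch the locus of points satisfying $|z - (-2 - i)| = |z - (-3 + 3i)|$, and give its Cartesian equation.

|z - z1| = |z - z2| means z is equidistant from z1 and z2,
i.e. the perpendicular bisector of the segment from (-2, -1) to (-3, 3) (midpoint (-5/2, 1)).
With z = x + yi, square both sides:
(x - (-2))^2 + (y - (-1))^2 = (x - (-3))^2 + (y - 3)^2
The x^2 and y^2 terms cancel: -2x + 8y = 18 - 5 = 13
Simplify: 2x - 8y = -13
Locus: Perpendicular bisector of the segment from (-2, -1) to (-3, 3): the line 2x - 8y = -13


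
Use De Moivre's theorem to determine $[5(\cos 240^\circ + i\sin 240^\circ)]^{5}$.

By De Moivre: z^n = r^n(cos(nθ) + i sin(nθ))
= 5^5(cos(5*240°) + i sin(5*240°))
= 3125(cos 120° + i sin 120°)
= -3125/2 + (3125*sqrt(3)/2)i


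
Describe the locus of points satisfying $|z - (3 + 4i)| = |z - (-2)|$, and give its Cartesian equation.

|z - z1| = |z - z2| means z is equidistant from z1 and z2,
i.e. the perpendicular bisector of the segment from (3, 4) to (-2, 0) (midpoint (1/2, 2)).
With z = x + yi, square both sides:
(x - 3)^2 + (y - 4)^2 = (x - (-2))^2 + (y - 0)^2
The x^2 and y^2 terms cancel: -10x + (-8)y = 4 - 25 = -21
Simplify: 10x + 8y = 21
Locus: Perpendicular bisector of the segment from (3, 4) to (-2, 0): the line 10x + 8y = 21


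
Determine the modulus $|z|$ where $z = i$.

|z| = sqrt(a^2 + b^2) = sqrt(0^2 + 1^2) = sqrt(1) = 1


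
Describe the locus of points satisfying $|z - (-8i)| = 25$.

|z - z0| = r describes a circle centered at z0 with radius r
Here z0 = -8i and r = 25
Locus: Circle centered at (0, -8) with radius 25


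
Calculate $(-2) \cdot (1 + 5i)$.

(a1*a2 - b1*b2) + (a1*b2 + b1*a2)i
= (-2 - 0) + (-10 + 0)i
= -2 - 10i


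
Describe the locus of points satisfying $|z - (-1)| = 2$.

|z - z0| = r describes a circle centered at z0 with radius r
Here z0 = -1 and r = 2
Locus: Circle centered at (-1, 0) with radius 2


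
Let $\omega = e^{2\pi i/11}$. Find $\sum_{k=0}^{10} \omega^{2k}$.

Let ζ = ω^2 = e^(2πi·2/11). Since 11 ∤ 2, ζ ≠ 1.
Sum = Σ_{k=0}^{10} ζ^k = (ζ^11 - 1)/(ζ - 1) = (ω^{2·11} - 1)/(ζ - 1) = (1 - 1)/(ζ - 1) = 0


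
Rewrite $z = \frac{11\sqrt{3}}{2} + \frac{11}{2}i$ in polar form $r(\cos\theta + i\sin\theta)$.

r = |z| = sqrt(a^2 + b^2) = sqrt((11*sqrt(3)/2)^2 + (11/2)^2) = sqrt(363/4 + 121/4) = sqrt(121) = 11
θ = arctan(b/a) = arctan(5.5/9.5263) (quadrant-adjusted) = 30°
z = 11(cos 30° + i sin 30°)


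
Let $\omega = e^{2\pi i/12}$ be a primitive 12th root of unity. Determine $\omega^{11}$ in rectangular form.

ω^11 = e^(2πi·11/12) = e^(i·11π/6)
= cos(11π/6) + i sin(11π/6)
= sqrt(3)/2 - (1/2)i


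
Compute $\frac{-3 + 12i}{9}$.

Divisor is real, so divide each part by 9:
= -1/3 + (4/3)i


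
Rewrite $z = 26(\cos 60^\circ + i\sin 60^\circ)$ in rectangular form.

a = r cos θ = 26 * 1/2 = 13
b = r sin θ = 26 * sqrt(3)/2 = 13*sqrt(3)
z = 13 + 13*sqrt(3)i


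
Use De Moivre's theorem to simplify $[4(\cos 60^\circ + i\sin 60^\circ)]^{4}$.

By De Moivre: z^n = r^n(cos(nθ) + i sin(nθ))
= 4^4(cos(4*60°) + i sin(4*60°))
= 256(cos 240° + i sin 240°)
= -128 - 128*sqrt(3)i


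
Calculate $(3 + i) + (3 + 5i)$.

(3 + 3) + (1 + 5)i = 6 + 6i


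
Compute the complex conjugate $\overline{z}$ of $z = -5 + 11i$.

If z = a + bi, then conjugate(z) = a - bi
conjugate(-5 + 11i) = -5 - 11i


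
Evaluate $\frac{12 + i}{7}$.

Divisor is real, so divide each part by 7:
= 12/7 + (1/7)i


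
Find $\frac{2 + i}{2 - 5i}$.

Multiply numerator and denominator by conjugate (2 + 5i):
= (2 + i)(2 + 5i) / (2^2 + (-5)^2)
= (-1 + 12i) / 29
= -1/29 + (12/29)i


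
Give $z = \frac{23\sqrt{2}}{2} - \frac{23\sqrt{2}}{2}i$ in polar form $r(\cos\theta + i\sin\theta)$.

r = |z| = sqrt(a^2 + b^2) = sqrt((23*sqrt(2)/2)^2 + (-23*sqrt(2)/2)^2) = sqrt(529/2 + 529/2) = sqrt(529) = 23
θ = arctan(b/a) = arctan(-16.2635/16.2635) (quadrant-adjusted) = 315°
z = 23(cos 315° + i sin 315°)


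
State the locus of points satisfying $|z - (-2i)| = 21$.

|z - z0| = r describes a circle centered at z0 with radius r
Here z0 = -2i and r = 21
Locus: Circle centered at (0, -2) with radius 21


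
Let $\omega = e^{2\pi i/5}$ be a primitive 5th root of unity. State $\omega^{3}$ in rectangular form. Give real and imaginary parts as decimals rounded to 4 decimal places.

ω^3 = e^(2πi·3/5) = e^(i·6π/5)
= cos(6π/5) + i sin(6π/5)
= -0.8090 - 0.5878i


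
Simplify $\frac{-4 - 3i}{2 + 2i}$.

Multiply numerator and denominator by conjugate (2 - 2i):
= (-4 - 3i)(2 - 2i) / (2^2 + 2^2)
= (-14 + 2i) / 8
Divide through by 2: (-7 + i) / 4
= -7/4 + (1/4)i


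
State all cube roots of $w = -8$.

|w| = 8, arg(w) = 180°
Root modulus = 8^(1/3) = 2
Root arguments: θ_k = (180° + 360°k)/3 for k = 0, 1, ..., 2
Roots: 1 + sqrt(3)i, -2, 1 - sqrt(3)i


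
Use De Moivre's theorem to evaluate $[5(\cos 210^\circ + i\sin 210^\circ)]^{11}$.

By De Moivre: z^n = r^n(cos(nθ) + i sin(nθ))
= 5^11(cos(11*210°) + i sin(11*210°))
= 48828125(cos 150° + i sin 150°)
= -48828125*sqrt(3)/2 + (48828125/2)i


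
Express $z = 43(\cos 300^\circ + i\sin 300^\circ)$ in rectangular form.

a = r cos θ = 43 * 1/2 = 43/2
b = r sin θ = 43 * -sqrt(3)/2 = -43*sqrt(3)/2
z = 43/2 - (43*sqrt(3)/2)i


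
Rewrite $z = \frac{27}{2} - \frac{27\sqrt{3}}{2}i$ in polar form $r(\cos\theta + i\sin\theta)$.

r = |z| = sqrt(a^2 + b^2) = sqrt((27/2)^2 + (-27*sqrt(3)/2)^2) = sqrt(729/4 + 2187/4) = sqrt(729) = 27
θ = arctan(b/a) = arctan(-23.3827/13.5) (quadrant-adjusted) = 300°
z = 27(cos 300° + i sin 300°)


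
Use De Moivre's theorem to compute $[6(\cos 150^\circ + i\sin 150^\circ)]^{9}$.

By De Moivre: z^n = r^n(cos(nθ) + i sin(nθ))
= 6^9(cos(9*150°) + i sin(9*150°))
= 10077696(cos 270° + i sin 270°)
= -10077696i


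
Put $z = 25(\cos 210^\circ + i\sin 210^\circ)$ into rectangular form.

a = r cos θ = 25 * -sqrt(3)/2 = -25*sqrt(3)/2
b = r sin θ = 25 * -1/2 = -25/2
z = -25*sqrt(3)/2 - (25/2)i


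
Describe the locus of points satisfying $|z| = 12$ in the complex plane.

|z| = 12 means sqrt(x^2 + y^2) = 12
This is a circle of radius 12 centered at the origin


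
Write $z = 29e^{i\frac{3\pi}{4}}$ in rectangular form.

a = r cos θ = 29 * -sqrt(2)/2 = -29*sqrt(2)/2
b = r sin θ = 29 * sqrt(2)/2 = 29*sqrt(2)/2
z = -29*sqrt(2)/2 + (29*sqrt(2)/2)i


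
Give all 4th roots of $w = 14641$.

|w| = 14641, arg(w) = 0°
Root modulus = 14641^(1/4) = 11
Root arguments: θ_k = (0° + 360°k)/4 for k = 0, 1, ..., 3
Roots: 11, 11i, -11, -11i


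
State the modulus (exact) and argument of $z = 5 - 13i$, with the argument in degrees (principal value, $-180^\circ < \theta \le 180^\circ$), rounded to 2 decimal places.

|z| = sqrt(5^2 + (-13)^2) = sqrt(194)
arg(z) = arctan(b/a) = arctan(-13/5) (quadrant-adjusted) = -68.96°


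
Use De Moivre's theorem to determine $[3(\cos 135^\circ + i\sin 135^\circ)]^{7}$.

By De Moivre: z^n = r^n(cos(nθ) + i sin(nθ))
= 3^7(cos(7*135°) + i sin(7*135°))
= 2187(cos 225° + i sin 225°)
= -2187*sqrt(2)/2 - (2187*sqrt(2)/2)i


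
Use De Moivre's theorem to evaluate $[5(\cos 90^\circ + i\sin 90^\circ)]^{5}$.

By De Moivre: z^n = r^n(cos(nθ) + i sin(nθ))
= 5^5(cos(5*90°) + i sin(5*90°))
= 3125(cos 90° + i sin 90°)
= 3125i


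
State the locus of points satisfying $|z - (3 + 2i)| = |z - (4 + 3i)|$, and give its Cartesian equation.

|z - z1| = |z - z2| means z is equidistant from z1 and z2,
i.e. the perpendicular bisector of the segment from (3, 2) to (4, 3) (midpoint (7/2, 5/2)).
With z = x + yi, square both sides:
(x - 3)^2 + (y - 2)^2 = (x - 4)^2 + (y - 3)^2
The x^2 and y^2 terms cancel: 2x + 2y = 25 - 13 = 12
Simplify: x + y = 6
Locus: Perpendicular bisector of the segment from (3, 2) to (4, 3): the line x + y = 6


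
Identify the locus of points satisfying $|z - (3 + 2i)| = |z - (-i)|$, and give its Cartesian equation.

|z - z1| = |z - z2| means z is equidistant from z1 and z2,
i.e. the perpendicular bisector of the segment from (3, 2) to (0, -1) (midpoint (3/2, 1/2)).
With z = x + yi, square both sides:
(x - 3)^2 + (y - 2)^2 = (x - 0)^2 + (y - (-1))^2
The x^2 and y^2 terms cancel: -6x + (-6)y = 1 - 13 = -12
Simplify: x + y = 2
Locus: Perpendicular bisector of the segment from (3, 2) to (0, -1): the line x + y = 2


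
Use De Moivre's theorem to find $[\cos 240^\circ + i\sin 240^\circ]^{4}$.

By De Moivre: z^n = r^n(cos(nθ) + i sin(nθ))
= 1^4(cos(4*240°) + i sin(4*240°))
= 1(cos 240° + i sin 240°)
= -1/2 - (sqrt(3)/2)i


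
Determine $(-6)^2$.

(a + bi)^2 = a^2 - b^2 + 2abi
= (-6)^2 - 0^2 + 2*(-6)*0i
= 36


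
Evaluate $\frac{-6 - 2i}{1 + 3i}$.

Multiply numerator and denominator by conjugate (1 - 3i):
= (-6 - 2i)(1 - 3i) / (1^2 + 3^2)
= (-12 + 16i) / 10
Divide through by 2: (-6 + 8i) / 5
= -6/5 + (8/5)i


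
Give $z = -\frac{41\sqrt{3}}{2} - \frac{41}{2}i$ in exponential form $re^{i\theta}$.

r = |z| = sqrt((-41*sqrt(3)/2)^2 + (-41/2)^2) = sqrt(5043/4 + 1681/4) = sqrt(1681) = 41
θ = arctan(b/a) = arctan(-20.5/-35.507) (quadrant-adjusted) = 210° = 7π/6
z = 41e^(i*7π/6)


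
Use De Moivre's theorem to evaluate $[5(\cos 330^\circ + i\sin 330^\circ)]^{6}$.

By De Moivre: z^n = r^n(cos(nθ) + i sin(nθ))
= 5^6(cos(6*330°) + i sin(6*330°))
= 15625(cos 180° + i sin 180°)
= -15625


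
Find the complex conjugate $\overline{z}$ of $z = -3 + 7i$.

If z = a + bi, then conjugate(z) = a - bi
conjugate(-3 + 7i) = -3 - 7i


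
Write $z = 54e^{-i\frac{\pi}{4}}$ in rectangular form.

a = r cos θ = 54 * sqrt(2)/2 = 27*sqrt(2)
b = r sin θ = 54 * -sqrt(2)/2 = -27*sqrt(2)
z = 27*sqrt(2) - 27*sqrt(2)i


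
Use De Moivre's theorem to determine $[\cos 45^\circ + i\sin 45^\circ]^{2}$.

By De Moivre: z^n = r^n(cos(nθ) + i sin(nθ))
= 1^2(cos(2*45°) + i sin(2*45°))
= 1(cos 90° + i sin 90°)
= i


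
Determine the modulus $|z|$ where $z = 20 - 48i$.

|z| = sqrt(a^2 + b^2) = sqrt(20^2 + (-48)^2) = sqrt(2704) = 52


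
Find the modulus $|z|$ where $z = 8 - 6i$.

|z| = sqrt(a^2 + b^2) = sqrt(8^2 + (-6)^2) = sqrt(100) = 10


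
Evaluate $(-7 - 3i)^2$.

(a + bi)^2 = a^2 - b^2 + 2abi
= (-7)^2 - (-3)^2 + 2*(-7)*(-3)i
= 40 + 42i


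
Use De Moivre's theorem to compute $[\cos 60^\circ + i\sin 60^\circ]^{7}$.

By De Moivre: z^n = r^n(cos(nθ) + i sin(nθ))
= 1^7(cos(7*60°) + i sin(7*60°))
= 1(cos 60° + i sin 60°)
= 1/2 + (sqrt(3)/2)i


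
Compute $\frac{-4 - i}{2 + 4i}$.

Multiply numerator and denominator by conjugate (2 - 4i):
= (-4 - i)(2 - 4i) / (2^2 + 4^2)
= (-12 + 14i) / 20
Divide through by 2: (-6 + 7i) / 10
= -3/5 + (7/10)i


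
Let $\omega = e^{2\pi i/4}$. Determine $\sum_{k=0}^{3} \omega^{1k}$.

Let ζ = ω^1 = e^(2πi·1/4). Since 4 ∤ 1, ζ ≠ 1.
Sum = Σ_{k=0}^{3} ζ^k = (ζ^4 - 1)/(ζ - 1) = (ω^{1·4} - 1)/(ζ - 1) = (1 - 1)/(ζ - 1) = 0


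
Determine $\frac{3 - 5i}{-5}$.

Divisor is real, so divide each part by -5:
= -3/5 + i


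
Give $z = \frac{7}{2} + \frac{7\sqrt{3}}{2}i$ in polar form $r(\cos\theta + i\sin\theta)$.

r = |z| = sqrt(a^2 + b^2) = sqrt((7/2)^2 + (7*sqrt(3)/2)^2) = sqrt(49/4 + 147/4) = sqrt(49) = 7
θ = arctan(b/a) = arctan(6.0622/3.5) (quadrant-adjusted) = 60°
z = 7(cos 60° + i sin 60°)


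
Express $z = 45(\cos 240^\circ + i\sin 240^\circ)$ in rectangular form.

a = r cos θ = 45 * -1/2 = -45/2
b = r sin θ = 45 * -sqrt(3)/2 = -45*sqrt(3)/2
z = -45/2 - (45*sqrt(3)/2)i


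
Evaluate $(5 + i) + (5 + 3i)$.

(5 + 5) + (1 + 3)i = 10 + 4i


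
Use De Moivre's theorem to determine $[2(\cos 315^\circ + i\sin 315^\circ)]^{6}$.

By De Moivre: z^n = r^n(cos(nθ) + i sin(nθ))
= 2^6(cos(6*315°) + i sin(6*315°))
= 64(cos 90° + i sin 90°)
= 64i


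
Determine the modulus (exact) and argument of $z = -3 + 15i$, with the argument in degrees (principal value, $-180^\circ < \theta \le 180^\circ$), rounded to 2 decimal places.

|z| = sqrt((-3)^2 + 15^2) = sqrt(234)
arg(z) = arctan(b/a) = arctan(15/-3) (quadrant-adjusted) = 101.31°


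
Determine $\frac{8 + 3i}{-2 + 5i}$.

Multiply numerator and denominator by conjugate (-2 - 5i):
= (8 + 3i)(-2 - 5i) / ((-2)^2 + 5^2)
= (-1 - 46i) / 29
= -1/29 - (46/29)i


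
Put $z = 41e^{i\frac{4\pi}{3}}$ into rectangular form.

a = r cos θ = 41 * -1/2 = -41/2
b = r sin θ = 41 * -sqrt(3)/2 = -41*sqrt(3)/2
z = -41/2 - (41*sqrt(3)/2)i


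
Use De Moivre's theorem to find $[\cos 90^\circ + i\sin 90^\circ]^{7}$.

By De Moivre: z^n = r^n(cos(nθ) + i sin(nθ))
= 1^7(cos(7*90°) + i sin(7*90°))
= 1(cos 270° + i sin 270°)
= -i


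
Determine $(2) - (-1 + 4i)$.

(2 - (-1)) + (0 - 4)i = 3 - 4i


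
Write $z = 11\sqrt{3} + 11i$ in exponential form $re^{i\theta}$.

r = |z| = sqrt((11*sqrt(3))^2 + (11)^2) = sqrt(363 + 121) = sqrt(484) = 22
θ = arctan(b/a) = arctan(11/19.0526) (quadrant-adjusted) = 30° = π/6
z = 22e^(i*π/6)


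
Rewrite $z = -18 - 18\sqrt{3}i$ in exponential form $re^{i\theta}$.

r = |z| = sqrt((-18)^2 + (-18*sqrt(3))^2) = sqrt(324 + 972) = sqrt(1296) = 36
θ = arctan(b/a) = arctan(-31.1769/-18) (quadrant-adjusted) = 240° = 4π/3
z = 36e^(i*4π/3)


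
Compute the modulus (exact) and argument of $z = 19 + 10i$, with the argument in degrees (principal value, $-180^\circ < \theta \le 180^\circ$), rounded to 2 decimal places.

|z| = sqrt(19^2 + 10^2) = sqrt(461)
arg(z) = arctan(b/a) = arctan(10/19) (quadrant-adjusted) = 27.76°


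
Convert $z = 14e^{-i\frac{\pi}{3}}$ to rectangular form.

a = r cos θ = 14 * 1/2 = 7
b = r sin θ = 14 * -sqrt(3)/2 = -7*sqrt(3)
z = 7 - 7*sqrt(3)i


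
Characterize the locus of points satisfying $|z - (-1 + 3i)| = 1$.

|z - z0| = r describes a circle centered at z0 with radius r
Here z0 = -1 + 3i and r = 1
Locus: Circle centered at (-1, 3) with radius 1


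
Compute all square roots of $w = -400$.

|w| = 400, arg(w) = 180°
Root modulus = 400^(1/2) = 20
Root arguments: θ_k = (180° + 360°k)/2 for k = 0, 1, ..., 1
Roots: 20i, -20i


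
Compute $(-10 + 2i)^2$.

(a + bi)^2 = a^2 - b^2 + 2abi
= (-10)^2 - 2^2 + 2*(-10)*2i
= 96 - 40i
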